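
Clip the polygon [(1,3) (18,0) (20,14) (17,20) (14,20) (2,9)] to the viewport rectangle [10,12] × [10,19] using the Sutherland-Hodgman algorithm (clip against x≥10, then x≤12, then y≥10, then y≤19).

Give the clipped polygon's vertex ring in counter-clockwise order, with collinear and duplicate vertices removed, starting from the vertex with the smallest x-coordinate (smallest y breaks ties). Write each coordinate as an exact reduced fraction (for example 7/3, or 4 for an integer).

1. After x ≥ 10: [(10,24/17) (18,0) (20,14) (17,20) (14,20) (10,49/3)]
2. After x ≤ 12: [(10,24/17) (12,18/17) (12,109/6) (10,49/3)]
3. After y ≥ 10: [(10,10) (12,10) (12,109/6) (10,49/3)]
4. After y ≤ 19: [(10,10) (12,10) (12,109/6) (10,49/3)]
5. Canonical ring: [(10,10) (12,10) (12,109/6) (10,49/3)]

Clipped polygon: [(10,10) (12,10) (12,109/6) (10,49/3)]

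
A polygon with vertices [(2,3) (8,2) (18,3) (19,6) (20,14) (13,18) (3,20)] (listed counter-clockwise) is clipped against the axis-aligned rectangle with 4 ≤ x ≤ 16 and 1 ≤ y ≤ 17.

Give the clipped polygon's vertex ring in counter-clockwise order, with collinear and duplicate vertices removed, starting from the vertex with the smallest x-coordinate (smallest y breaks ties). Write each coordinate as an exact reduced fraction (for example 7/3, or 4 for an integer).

1. After x ≥ 4: [(4,8/3) (8,2) (18,3) (19,6) (20,14) (13,18) (4,99/5)]
2. After x ≤ 16: [(4,8/3) (8,2) (16,14/5) (16,114/7) (13,18) (4,99/5)]
3. After y ≥ 1: [(4,8/3) (8,2) (16,14/5) (16,114/7) (13,18) (4,99/5)]
4. After y ≤ 17: [(4,17) (4,8/3) (8,2) (16,14/5) (16,114/7) (59/4,17)]
5. Canonical ring: [(4,8/3) (8,2) (16,14/5) (16,114/7) (59/4,17) (4,17)]

Clipped polygon: [(4,8/3) (8,2) (16,14/5) (16,114/7) (59/4,17) (4,17)]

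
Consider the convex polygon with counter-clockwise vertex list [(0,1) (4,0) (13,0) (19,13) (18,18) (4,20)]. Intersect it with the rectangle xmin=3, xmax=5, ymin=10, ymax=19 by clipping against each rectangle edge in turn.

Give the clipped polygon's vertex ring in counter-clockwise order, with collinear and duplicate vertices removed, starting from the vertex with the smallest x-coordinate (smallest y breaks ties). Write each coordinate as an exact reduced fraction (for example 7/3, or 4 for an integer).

Clipped polygon: [(3,10) (5,10) (5,19) (72/19,19) (3,61/4)]

1. After x ≥ 3: [(3,61/4) (3,1/4) (4,0) (13,0) (19,13) (18,18) (4,20)]
2. After x ≤ 5: [(3,61/4) (3,1/4) (4,0) (5,0) (5,139/7) (4,20)]
3. After y ≥ 10: [(3,61/4) (3,10) (5,10) (5,139/7) (4,20)]
4. After y ≤ 19: [(72/19,19) (3,61/4) (3,10) (5,10) (5,19)]
5. Canonical ring: [(3,10) (5,10) (5,19) (72/19,19) (3,61/4)]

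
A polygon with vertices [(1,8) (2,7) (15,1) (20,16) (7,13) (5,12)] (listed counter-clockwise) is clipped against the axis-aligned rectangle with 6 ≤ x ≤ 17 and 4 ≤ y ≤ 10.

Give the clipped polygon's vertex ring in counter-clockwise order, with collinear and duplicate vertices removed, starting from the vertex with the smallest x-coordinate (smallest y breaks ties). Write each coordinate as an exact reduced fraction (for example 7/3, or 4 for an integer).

Clipped polygon: [(6,67/13) (17/2,4) (16,4) (17,7) (17,10) (6,10)]

1. After x ≥ 6: [(6,67/13) (15,1) (20,16) (7,13) (6,25/2)]
2. After x ≤ 17: [(6,67/13) (15,1) (17,7) (17,199/13) (7,13) (6,25/2)]
3. After y ≥ 4: [(6,67/13) (17/2,4) (16,4) (17,7) (17,199/13) (7,13) (6,25/2)]
4. After y ≤ 10: [(6,10) (6,67/13) (17/2,4) (16,4) (17,7) (17,10)]
5. Canonical ring: [(6,67/13) (17/2,4) (16,4) (17,7) (17,10) (6,10)]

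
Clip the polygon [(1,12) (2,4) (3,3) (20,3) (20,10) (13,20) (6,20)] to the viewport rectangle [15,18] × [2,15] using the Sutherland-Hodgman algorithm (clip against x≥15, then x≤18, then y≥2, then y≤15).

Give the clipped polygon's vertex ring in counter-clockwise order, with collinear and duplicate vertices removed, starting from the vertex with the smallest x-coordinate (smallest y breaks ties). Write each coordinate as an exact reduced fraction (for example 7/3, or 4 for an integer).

1. After x ≥ 15: [(15,3) (20,3) (20,10) (15,120/7)]
2. After x ≤ 18: [(15,3) (18,3) (18,90/7) (15,120/7)]
3. After y ≥ 2: [(15,3) (18,3) (18,90/7) (15,120/7)]
4. After y ≤ 15: [(15,15) (15,3) (18,3) (18,90/7) (33/2,15)]
5. Canonical ring: [(15,3) (18,3) (18,90/7) (33/2,15) (15,15)]

Clipped polygon: [(15,3) (18,3) (18,90/7) (33/2,15) (15,15)]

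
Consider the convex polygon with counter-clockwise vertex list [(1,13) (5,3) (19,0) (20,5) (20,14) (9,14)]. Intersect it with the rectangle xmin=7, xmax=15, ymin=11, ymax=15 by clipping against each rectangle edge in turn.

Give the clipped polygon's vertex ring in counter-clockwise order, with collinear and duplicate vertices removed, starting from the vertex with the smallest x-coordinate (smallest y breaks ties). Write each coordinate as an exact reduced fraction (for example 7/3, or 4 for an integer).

1. After x ≥ 7: [(7,55/4) (7,18/7) (19,0) (20,5) (20,14) (9,14)]
2. After x ≤ 15: [(7,55/4) (7,18/7) (15,6/7) (15,14) (9,14)]
3. After y ≥ 11: [(7,55/4) (7,11) (15,11) (15,14) (9,14)]
4. After y ≤ 15: [(7,55/4) (7,11) (15,11) (15,14) (9,14)]
5. Canonical ring: [(7,11) (15,11) (15,14) (9,14) (7,55/4)]

Clipped polygon: [(7,11) (15,11) (15,14) (9,14) (7,55/4)]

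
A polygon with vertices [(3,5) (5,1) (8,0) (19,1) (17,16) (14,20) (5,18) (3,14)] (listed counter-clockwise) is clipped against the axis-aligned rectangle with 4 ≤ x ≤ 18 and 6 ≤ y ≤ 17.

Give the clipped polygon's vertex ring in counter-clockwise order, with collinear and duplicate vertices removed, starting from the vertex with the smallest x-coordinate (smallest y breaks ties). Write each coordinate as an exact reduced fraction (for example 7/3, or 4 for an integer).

1. After x ≥ 4: [(4,3) (5,1) (8,0) (19,1) (17,16) (14,20) (5,18) (4,16)]
2. After x ≤ 18: [(4,3) (5,1) (8,0) (18,10/11) (18,17/2) (17,16) (14,20) (5,18) (4,16)]
3. After y ≥ 6: [(4,6) (18,6) (18,17/2) (17,16) (14,20) (5,18) (4,16)]
4. After y ≤ 17: [(4,6) (18,6) (18,17/2) (17,16) (65/4,17) (9/2,17) (4,16)]
5. Canonical ring: [(4,6) (18,6) (18,17/2) (17,16) (65/4,17) (9/2,17) (4,16)]

Clipped polygon: [(4,6) (18,6) (18,17/2) (17,16) (65/4,17) (9/2,17) (4,16)]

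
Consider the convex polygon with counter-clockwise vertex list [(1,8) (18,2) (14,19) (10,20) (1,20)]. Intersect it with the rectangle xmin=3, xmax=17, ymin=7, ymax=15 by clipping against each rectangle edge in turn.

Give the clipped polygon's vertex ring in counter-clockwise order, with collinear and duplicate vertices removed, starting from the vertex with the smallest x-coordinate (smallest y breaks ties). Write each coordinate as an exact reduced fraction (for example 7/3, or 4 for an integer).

1. After x ≥ 3: [(3,124/17) (18,2) (14,19) (10,20) (3,20)]
2. After x ≤ 17: [(3,124/17) (17,40/17) (17,25/4) (14,19) (10,20) (3,20)]
3. After y ≥ 7: [(3,124/17) (23/6,7) (286/17,7) (14,19) (10,20) (3,20)]
4. After y ≤ 15: [(3,15) (3,124/17) (23/6,7) (286/17,7) (254/17,15)]
5. Canonical ring: [(3,124/17) (23/6,7) (286/17,7) (254/17,15) (3,15)]

Clipped polygon: [(3,124/17) (23/6,7) (286/17,7) (254/17,15) (3,15)]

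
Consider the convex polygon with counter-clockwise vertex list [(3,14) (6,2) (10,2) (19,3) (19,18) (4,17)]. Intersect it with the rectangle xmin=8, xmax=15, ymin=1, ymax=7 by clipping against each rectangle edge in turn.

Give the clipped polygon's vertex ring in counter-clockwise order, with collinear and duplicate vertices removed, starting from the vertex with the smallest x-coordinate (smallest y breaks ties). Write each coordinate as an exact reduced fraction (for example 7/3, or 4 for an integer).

1. After x ≥ 8: [(8,2) (10,2) (19,3) (19,18) (8,259/15)]
2. After x ≤ 15: [(8,2) (10,2) (15,23/9) (15,266/15) (8,259/15)]
3. After y ≥ 1: [(8,2) (10,2) (15,23/9) (15,266/15) (8,259/15)]
4. After y ≤ 7: [(8,7) (8,2) (10,2) (15,23/9) (15,7)]
5. Canonical ring: [(8,2) (10,2) (15,23/9) (15,7) (8,7)]

Clipped polygon: [(8,2) (10,2) (15,23/9) (15,7) (8,7)]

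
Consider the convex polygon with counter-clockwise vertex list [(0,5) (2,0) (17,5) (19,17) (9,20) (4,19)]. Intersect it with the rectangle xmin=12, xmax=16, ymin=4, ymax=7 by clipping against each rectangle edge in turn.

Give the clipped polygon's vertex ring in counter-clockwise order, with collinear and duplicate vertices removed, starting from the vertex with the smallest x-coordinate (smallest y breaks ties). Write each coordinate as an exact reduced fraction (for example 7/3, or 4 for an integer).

1. After x ≥ 12: [(12,10/3) (17,5) (19,17) (12,191/10)]
2. After x ≤ 16: [(12,10/3) (16,14/3) (16,179/10) (12,191/10)]
3. After y ≥ 4: [(12,4) (14,4) (16,14/3) (16,179/10) (12,191/10)]
4. After y ≤ 7: [(12,7) (12,4) (14,4) (16,14/3) (16,7)]
5. Canonical ring: [(12,4) (14,4) (16,14/3) (16,7) (12,7)]

Clipped polygon: [(12,4) (14,4) (16,14/3) (16,7) (12,7)]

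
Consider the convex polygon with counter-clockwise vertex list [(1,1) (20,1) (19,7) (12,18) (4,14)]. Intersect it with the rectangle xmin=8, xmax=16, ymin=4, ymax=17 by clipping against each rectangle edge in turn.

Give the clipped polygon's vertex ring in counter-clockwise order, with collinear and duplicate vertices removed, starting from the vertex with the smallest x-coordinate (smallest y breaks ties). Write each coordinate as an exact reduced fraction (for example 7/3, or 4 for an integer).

1. After x ≥ 8: [(8,1) (20,1) (19,7) (12,18) (8,16)]
2. After x ≤ 16: [(8,1) (16,1) (16,82/7) (12,18) (8,16)]
3. After y ≥ 4: [(8,4) (16,4) (16,82/7) (12,18) (8,16)]
4. After y ≤ 17: [(8,4) (16,4) (16,82/7) (139/11,17) (10,17) (8,16)]
5. Canonical ring: [(8,4) (16,4) (16,82/7) (139/11,17) (10,17) (8,16)]

Clipped polygon: [(8,4) (16,4) (16,82/7) (139/11,17) (10,17) (8,16)]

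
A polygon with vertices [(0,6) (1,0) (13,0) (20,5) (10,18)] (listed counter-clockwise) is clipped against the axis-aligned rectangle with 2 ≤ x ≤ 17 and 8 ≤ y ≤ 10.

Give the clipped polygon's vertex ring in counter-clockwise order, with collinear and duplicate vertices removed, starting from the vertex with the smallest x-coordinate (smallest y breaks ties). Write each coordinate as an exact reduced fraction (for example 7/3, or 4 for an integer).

Clipped polygon: [(2,8) (17,8) (17,89/10) (210/13,10) (10/3,10) (2,42/5)]

1. After x ≥ 2: [(2,42/5) (2,0) (13,0) (20,5) (10,18)]
2. After x ≤ 17: [(2,42/5) (2,0) (13,0) (17,20/7) (17,89/10) (10,18)]
3. After y ≥ 8: [(2,42/5) (2,8) (17,8) (17,89/10) (10,18)]
4. After y ≤ 10: [(10/3,10) (2,42/5) (2,8) (17,8) (17,89/10) (210/13,10)]
5. Canonical ring: [(2,8) (17,8) (17,89/10) (210/13,10) (10/3,10) (2,42/5)]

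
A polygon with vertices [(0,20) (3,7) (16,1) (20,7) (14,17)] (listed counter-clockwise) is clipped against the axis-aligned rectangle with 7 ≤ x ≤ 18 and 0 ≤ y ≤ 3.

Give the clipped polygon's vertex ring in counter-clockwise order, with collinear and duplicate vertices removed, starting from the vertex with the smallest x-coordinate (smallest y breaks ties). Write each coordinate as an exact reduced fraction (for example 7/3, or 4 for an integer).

Clipped polygon: [(35/3,3) (16,1) (52/3,3)]

1. After x ≥ 7: [(7,37/2) (7,67/13) (16,1) (20,7) (14,17)]
2. After x ≤ 18: [(7,37/2) (7,67/13) (16,1) (18,4) (18,31/3) (14,17)]
3. After y ≥ 0: [(7,37/2) (7,67/13) (16,1) (18,4) (18,31/3) (14,17)]
4. After y ≤ 3: [(35/3,3) (16,1) (52/3,3)]
5. Canonical ring: [(35/3,3) (16,1) (52/3,3)]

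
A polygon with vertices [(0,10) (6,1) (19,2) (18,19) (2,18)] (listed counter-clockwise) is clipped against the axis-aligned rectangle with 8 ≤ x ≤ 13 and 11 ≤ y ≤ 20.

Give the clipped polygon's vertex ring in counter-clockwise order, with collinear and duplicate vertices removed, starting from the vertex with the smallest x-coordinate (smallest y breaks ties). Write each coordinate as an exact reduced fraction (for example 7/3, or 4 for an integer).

Clipped polygon: [(8,11) (13,11) (13,299/16) (8,147/8)]

1. After x ≥ 8: [(8,15/13) (19,2) (18,19) (8,147/8)]
2. After x ≤ 13: [(8,15/13) (13,20/13) (13,299/16) (8,147/8)]
3. After y ≥ 11: [(8,11) (13,11) (13,299/16) (8,147/8)]
4. After y ≤ 20: [(8,11) (13,11) (13,299/16) (8,147/8)]
5. Canonical ring: [(8,11) (13,11) (13,299/16) (8,147/8)]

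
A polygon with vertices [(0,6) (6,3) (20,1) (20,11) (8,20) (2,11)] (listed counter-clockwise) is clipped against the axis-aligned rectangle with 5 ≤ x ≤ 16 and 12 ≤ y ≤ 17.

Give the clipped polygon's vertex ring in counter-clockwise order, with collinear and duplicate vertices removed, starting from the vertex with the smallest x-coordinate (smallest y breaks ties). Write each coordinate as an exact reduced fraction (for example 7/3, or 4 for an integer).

Clipped polygon: [(5,12) (16,12) (16,14) (12,17) (6,17) (5,31/2)]

1. After x ≥ 5: [(5,7/2) (6,3) (20,1) (20,11) (8,20) (5,31/2)]
2. After x ≤ 16: [(5,7/2) (6,3) (16,11/7) (16,14) (8,20) (5,31/2)]
3. After y ≥ 12: [(5,12) (16,12) (16,14) (8,20) (5,31/2)]
4. After y ≤ 17: [(5,12) (16,12) (16,14) (12,17) (6,17) (5,31/2)]
5. Canonical ring: [(5,12) (16,12) (16,14) (12,17) (6,17) (5,31/2)]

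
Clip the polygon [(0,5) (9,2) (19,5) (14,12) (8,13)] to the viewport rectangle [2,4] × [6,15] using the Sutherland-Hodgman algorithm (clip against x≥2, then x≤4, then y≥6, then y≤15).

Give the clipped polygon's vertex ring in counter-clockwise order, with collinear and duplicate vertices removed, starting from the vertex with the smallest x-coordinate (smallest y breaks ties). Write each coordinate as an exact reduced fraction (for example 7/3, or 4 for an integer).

Clipped polygon: [(2,6) (4,6) (4,9) (2,7)]

1. After x ≥ 2: [(2,7) (2,13/3) (9,2) (19,5) (14,12) (8,13)]
2. After x ≤ 4: [(4,9) (2,7) (2,13/3) (4,11/3)]
3. After y ≥ 6: [(4,6) (4,9) (2,7) (2,6)]
4. After y ≤ 15: [(4,6) (4,9) (2,7) (2,6)]
5. Canonical ring: [(2,6) (4,6) (4,9) (2,7)]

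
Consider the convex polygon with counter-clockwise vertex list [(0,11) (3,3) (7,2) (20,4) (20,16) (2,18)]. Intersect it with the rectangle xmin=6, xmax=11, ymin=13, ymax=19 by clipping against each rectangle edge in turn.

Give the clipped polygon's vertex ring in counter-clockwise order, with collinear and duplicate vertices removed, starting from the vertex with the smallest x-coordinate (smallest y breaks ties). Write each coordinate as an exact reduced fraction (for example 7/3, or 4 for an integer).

1. After x ≥ 6: [(6,9/4) (7,2) (20,4) (20,16) (6,158/9)]
2. After x ≤ 11: [(6,9/4) (7,2) (11,34/13) (11,17) (6,158/9)]
3. After y ≥ 13: [(6,13) (11,13) (11,17) (6,158/9)]
4. After y ≤ 19: [(6,13) (11,13) (11,17) (6,158/9)]
5. Canonical ring: [(6,13) (11,13) (11,17) (6,158/9)]

Clipped polygon: [(6,13) (11,13) (11,17) (6,158/9)]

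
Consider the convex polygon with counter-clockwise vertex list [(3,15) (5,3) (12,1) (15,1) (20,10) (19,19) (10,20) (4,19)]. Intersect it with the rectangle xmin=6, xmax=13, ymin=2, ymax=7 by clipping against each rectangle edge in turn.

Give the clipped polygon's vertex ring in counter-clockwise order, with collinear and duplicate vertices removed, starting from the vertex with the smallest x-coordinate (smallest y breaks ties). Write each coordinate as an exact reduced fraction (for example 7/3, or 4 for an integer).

1. After x ≥ 6: [(6,19/7) (12,1) (15,1) (20,10) (19,19) (10,20) (6,58/3)]
2. After x ≤ 13: [(6,19/7) (12,1) (13,1) (13,59/3) (10,20) (6,58/3)]
3. After y ≥ 2: [(6,19/7) (17/2,2) (13,2) (13,59/3) (10,20) (6,58/3)]
4. After y ≤ 7: [(6,7) (6,19/7) (17/2,2) (13,2) (13,7)]
5. Canonical ring: [(6,19/7) (17/2,2) (13,2) (13,7) (6,7)]

Clipped polygon: [(6,19/7) (17/2,2) (13,2) (13,7) (6,7)]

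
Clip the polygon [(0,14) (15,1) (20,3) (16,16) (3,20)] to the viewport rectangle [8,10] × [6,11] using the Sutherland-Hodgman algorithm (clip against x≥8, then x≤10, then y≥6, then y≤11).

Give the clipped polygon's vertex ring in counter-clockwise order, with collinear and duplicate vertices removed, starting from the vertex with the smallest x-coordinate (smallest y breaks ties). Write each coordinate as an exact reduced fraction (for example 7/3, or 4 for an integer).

1. After x ≥ 8: [(8,106/15) (15,1) (20,3) (16,16) (8,240/13)]
2. After x ≤ 10: [(8,106/15) (10,16/3) (10,232/13) (8,240/13)]
3. After y ≥ 6: [(8,106/15) (120/13,6) (10,6) (10,232/13) (8,240/13)]
4. After y ≤ 11: [(8,11) (8,106/15) (120/13,6) (10,6) (10,11)]
5. Canonical ring: [(8,106/15) (120/13,6) (10,6) (10,11) (8,11)]

Clipped polygon: [(8,106/15) (120/13,6) (10,6) (10,11) (8,11)]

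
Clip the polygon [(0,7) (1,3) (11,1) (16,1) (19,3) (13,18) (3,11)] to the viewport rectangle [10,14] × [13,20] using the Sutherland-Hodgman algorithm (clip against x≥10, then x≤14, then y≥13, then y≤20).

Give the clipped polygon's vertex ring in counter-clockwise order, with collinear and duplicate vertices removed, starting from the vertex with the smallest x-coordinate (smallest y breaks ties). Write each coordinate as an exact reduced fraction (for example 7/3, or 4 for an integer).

Clipped polygon: [(10,13) (14,13) (14,31/2) (13,18) (10,159/10)]

1. After x ≥ 10: [(10,6/5) (11,1) (16,1) (19,3) (13,18) (10,159/10)]
2. After x ≤ 14: [(10,6/5) (11,1) (14,1) (14,31/2) (13,18) (10,159/10)]
3. After y ≥ 13: [(10,13) (14,13) (14,31/2) (13,18) (10,159/10)]
4. After y ≤ 20: [(10,13) (14,13) (14,31/2) (13,18) (10,159/10)]
5. Canonical ring: [(10,13) (14,13) (14,31/2) (13,18) (10,159/10)]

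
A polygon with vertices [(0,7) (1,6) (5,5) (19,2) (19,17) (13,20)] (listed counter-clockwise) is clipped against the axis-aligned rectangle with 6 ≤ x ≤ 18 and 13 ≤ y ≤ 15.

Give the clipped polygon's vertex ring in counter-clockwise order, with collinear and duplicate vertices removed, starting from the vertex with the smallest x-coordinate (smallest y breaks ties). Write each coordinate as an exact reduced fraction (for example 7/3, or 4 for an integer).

Clipped polygon: [(6,13) (18,13) (18,15) (8,15)]

1. After x ≥ 6: [(6,13) (6,67/14) (19,2) (19,17) (13,20)]
2. After x ≤ 18: [(6,13) (6,67/14) (18,31/14) (18,35/2) (13,20)]
3. After y ≥ 13: [(6,13) (6,13) (18,13) (18,35/2) (13,20)]
4. After y ≤ 15: [(8,15) (6,13) (6,13) (18,13) (18,15)]
5. Canonical ring: [(6,13) (18,13) (18,15) (8,15)]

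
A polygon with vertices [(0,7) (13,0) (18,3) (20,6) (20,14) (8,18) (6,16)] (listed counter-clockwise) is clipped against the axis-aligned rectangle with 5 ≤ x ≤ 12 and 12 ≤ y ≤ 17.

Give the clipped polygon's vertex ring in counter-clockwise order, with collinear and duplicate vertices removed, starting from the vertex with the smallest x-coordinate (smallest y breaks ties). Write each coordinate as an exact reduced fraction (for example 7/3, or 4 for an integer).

Clipped polygon: [(5,12) (12,12) (12,50/3) (11,17) (7,17) (6,16) (5,29/2)]

1. After x ≥ 5: [(5,29/2) (5,56/13) (13,0) (18,3) (20,6) (20,14) (8,18) (6,16)]
2. After x ≤ 12: [(5,29/2) (5,56/13) (12,7/13) (12,50/3) (8,18) (6,16)]
3. After y ≥ 12: [(5,29/2) (5,12) (12,12) (12,50/3) (8,18) (6,16)]
4. After y ≤ 17: [(5,29/2) (5,12) (12,12) (12,50/3) (11,17) (7,17) (6,16)]
5. Canonical ring: [(5,12) (12,12) (12,50/3) (11,17) (7,17) (6,16) (5,29/2)]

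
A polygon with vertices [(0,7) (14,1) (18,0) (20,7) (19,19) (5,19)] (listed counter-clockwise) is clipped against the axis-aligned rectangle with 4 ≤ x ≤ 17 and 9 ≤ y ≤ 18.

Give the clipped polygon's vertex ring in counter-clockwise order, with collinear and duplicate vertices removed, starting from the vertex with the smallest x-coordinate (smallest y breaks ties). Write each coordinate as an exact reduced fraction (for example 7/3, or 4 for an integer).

Clipped polygon: [(4,9) (17,9) (17,18) (55/12,18) (4,83/5)]

1. After x ≥ 4: [(4,83/5) (4,37/7) (14,1) (18,0) (20,7) (19,19) (5,19)]
2. After x ≤ 17: [(4,83/5) (4,37/7) (14,1) (17,1/4) (17,19) (5,19)]
3. After y ≥ 9: [(4,83/5) (4,9) (17,9) (17,19) (5,19)]
4. After y ≤ 18: [(55/12,18) (4,83/5) (4,9) (17,9) (17,18)]
5. Canonical ring: [(4,9) (17,9) (17,18) (55/12,18) (4,83/5)]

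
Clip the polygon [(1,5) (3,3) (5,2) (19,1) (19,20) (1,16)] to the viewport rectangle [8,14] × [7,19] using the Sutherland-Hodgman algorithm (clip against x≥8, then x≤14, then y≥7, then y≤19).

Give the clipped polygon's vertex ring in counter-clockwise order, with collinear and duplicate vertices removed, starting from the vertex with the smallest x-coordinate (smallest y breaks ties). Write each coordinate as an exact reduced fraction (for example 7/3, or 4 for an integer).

1. After x ≥ 8: [(8,25/14) (19,1) (19,20) (8,158/9)]
2. After x ≤ 14: [(8,25/14) (14,19/14) (14,170/9) (8,158/9)]
3. After y ≥ 7: [(8,7) (14,7) (14,170/9) (8,158/9)]
4. After y ≤ 19: [(8,7) (14,7) (14,170/9) (8,158/9)]
5. Canonical ring: [(8,7) (14,7) (14,170/9) (8,158/9)]

Clipped polygon: [(8,7) (14,7) (14,170/9) (8,158/9)]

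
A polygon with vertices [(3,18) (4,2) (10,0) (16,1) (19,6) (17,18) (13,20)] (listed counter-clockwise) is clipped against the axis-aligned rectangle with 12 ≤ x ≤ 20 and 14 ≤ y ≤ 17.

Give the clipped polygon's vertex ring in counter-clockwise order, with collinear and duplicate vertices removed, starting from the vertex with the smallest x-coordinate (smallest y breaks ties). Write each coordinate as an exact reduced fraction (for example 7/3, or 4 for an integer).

1. After x ≥ 12: [(12,99/5) (12,1/3) (16,1) (19,6) (17,18) (13,20)]
2. After x ≤ 20: [(12,99/5) (12,1/3) (16,1) (19,6) (17,18) (13,20)]
3. After y ≥ 14: [(12,99/5) (12,14) (53/3,14) (17,18) (13,20)]
4. After y ≤ 17: [(12,17) (12,14) (53/3,14) (103/6,17)]
5. Canonical ring: [(12,14) (53/3,14) (103/6,17) (12,17)]

Clipped polygon: [(12,14) (53/3,14) (103/6,17) (12,17)]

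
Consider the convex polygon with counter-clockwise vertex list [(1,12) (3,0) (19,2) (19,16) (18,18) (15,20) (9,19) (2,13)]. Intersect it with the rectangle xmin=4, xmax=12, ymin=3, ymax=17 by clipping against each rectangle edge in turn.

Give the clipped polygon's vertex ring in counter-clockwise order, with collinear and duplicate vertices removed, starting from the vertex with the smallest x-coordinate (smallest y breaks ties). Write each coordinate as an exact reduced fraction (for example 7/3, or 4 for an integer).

Clipped polygon: [(4,3) (12,3) (12,17) (20/3,17) (4,103/7)]

1. After x ≥ 4: [(4,1/8) (19,2) (19,16) (18,18) (15,20) (9,19) (4,103/7)]
2. After x ≤ 12: [(4,1/8) (12,9/8) (12,39/2) (9,19) (4,103/7)]
3. After y ≥ 3: [(4,3) (12,3) (12,39/2) (9,19) (4,103/7)]
4. After y ≤ 17: [(4,3) (12,3) (12,17) (20/3,17) (4,103/7)]
5. Canonical ring: [(4,3) (12,3) (12,17) (20/3,17) (4,103/7)]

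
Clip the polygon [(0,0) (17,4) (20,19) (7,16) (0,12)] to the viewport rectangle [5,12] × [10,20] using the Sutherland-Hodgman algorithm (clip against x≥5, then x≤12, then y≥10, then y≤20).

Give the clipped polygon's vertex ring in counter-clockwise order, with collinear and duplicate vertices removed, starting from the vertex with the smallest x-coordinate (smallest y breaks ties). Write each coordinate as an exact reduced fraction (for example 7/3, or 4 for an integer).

1. After x ≥ 5: [(5,20/17) (17,4) (20,19) (7,16) (5,104/7)]
2. After x ≤ 12: [(5,20/17) (12,48/17) (12,223/13) (7,16) (5,104/7)]
3. After y ≥ 10: [(5,10) (12,10) (12,223/13) (7,16) (5,104/7)]
4. After y ≤ 20: [(5,10) (12,10) (12,223/13) (7,16) (5,104/7)]
5. Canonical ring: [(5,10) (12,10) (12,223/13) (7,16) (5,104/7)]

Clipped polygon: [(5,10) (12,10) (12,223/13) (7,16) (5,104/7)]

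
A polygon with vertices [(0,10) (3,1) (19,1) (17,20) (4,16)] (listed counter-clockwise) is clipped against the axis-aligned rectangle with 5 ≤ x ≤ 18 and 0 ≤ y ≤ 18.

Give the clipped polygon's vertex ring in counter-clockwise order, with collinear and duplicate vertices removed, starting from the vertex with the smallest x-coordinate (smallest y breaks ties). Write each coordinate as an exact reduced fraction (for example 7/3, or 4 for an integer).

1. After x ≥ 5: [(5,1) (19,1) (17,20) (5,212/13)]
2. After x ≤ 18: [(5,1) (18,1) (18,21/2) (17,20) (5,212/13)]
3. After y ≥ 0: [(5,1) (18,1) (18,21/2) (17,20) (5,212/13)]
4. After y ≤ 18: [(5,1) (18,1) (18,21/2) (327/19,18) (21/2,18) (5,212/13)]
5. Canonical ring: [(5,1) (18,1) (18,21/2) (327/19,18) (21/2,18) (5,212/13)]

Clipped polygon: [(5,1) (18,1) (18,21/2) (327/19,18) (21/2,18) (5,212/13)]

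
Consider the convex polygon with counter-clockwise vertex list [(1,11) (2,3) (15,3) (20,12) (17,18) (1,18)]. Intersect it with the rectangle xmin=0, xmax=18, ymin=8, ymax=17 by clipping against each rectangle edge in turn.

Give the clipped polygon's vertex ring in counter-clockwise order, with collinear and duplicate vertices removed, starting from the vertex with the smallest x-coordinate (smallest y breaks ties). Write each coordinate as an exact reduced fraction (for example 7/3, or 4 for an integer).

1. After x ≥ 0: [(1,11) (2,3) (15,3) (20,12) (17,18) (1,18)]
2. After x ≤ 18: [(1,11) (2,3) (15,3) (18,42/5) (18,16) (17,18) (1,18)]
3. After y ≥ 8: [(1,11) (11/8,8) (160/9,8) (18,42/5) (18,16) (17,18) (1,18)]
4. After y ≤ 17: [(1,17) (1,11) (11/8,8) (160/9,8) (18,42/5) (18,16) (35/2,17)]
5. Canonical ring: [(1,11) (11/8,8) (160/9,8) (18,42/5) (18,16) (35/2,17) (1,17)]

Clipped polygon: [(1,11) (11/8,8) (160/9,8) (18,42/5) (18,16) (35/2,17) (1,17)]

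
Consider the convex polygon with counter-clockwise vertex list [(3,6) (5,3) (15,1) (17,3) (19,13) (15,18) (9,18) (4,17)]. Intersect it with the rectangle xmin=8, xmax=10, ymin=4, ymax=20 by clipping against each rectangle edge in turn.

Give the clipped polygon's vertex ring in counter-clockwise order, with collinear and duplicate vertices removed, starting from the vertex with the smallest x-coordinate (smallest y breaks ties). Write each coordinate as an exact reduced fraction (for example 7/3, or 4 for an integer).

1. After x ≥ 8: [(8,12/5) (15,1) (17,3) (19,13) (15,18) (9,18) (8,89/5)]
2. After x ≤ 10: [(8,12/5) (10,2) (10,18) (9,18) (8,89/5)]
3. After y ≥ 4: [(8,4) (10,4) (10,18) (9,18) (8,89/5)]
4. After y ≤ 20: [(8,4) (10,4) (10,18) (9,18) (8,89/5)]
5. Canonical ring: [(8,4) (10,4) (10,18) (9,18) (8,89/5)]

Clipped polygon: [(8,4) (10,4) (10,18) (9,18) (8,89/5)]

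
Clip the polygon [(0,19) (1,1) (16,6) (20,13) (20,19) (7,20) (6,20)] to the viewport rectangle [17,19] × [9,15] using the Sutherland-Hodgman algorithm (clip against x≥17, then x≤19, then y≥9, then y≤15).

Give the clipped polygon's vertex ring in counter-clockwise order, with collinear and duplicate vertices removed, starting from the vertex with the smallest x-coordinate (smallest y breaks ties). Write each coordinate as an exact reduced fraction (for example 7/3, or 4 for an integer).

Clipped polygon: [(17,9) (124/7,9) (19,45/4) (19,15) (17,15)]

1. After x ≥ 17: [(17,31/4) (20,13) (20,19) (17,250/13)]
2. After x ≤ 19: [(17,31/4) (19,45/4) (19,248/13) (17,250/13)]
3. After y ≥ 9: [(17,9) (124/7,9) (19,45/4) (19,248/13) (17,250/13)]
4. After y ≤ 15: [(17,15) (17,9) (124/7,9) (19,45/4) (19,15)]
5. Canonical ring: [(17,9) (124/7,9) (19,45/4) (19,15) (17,15)]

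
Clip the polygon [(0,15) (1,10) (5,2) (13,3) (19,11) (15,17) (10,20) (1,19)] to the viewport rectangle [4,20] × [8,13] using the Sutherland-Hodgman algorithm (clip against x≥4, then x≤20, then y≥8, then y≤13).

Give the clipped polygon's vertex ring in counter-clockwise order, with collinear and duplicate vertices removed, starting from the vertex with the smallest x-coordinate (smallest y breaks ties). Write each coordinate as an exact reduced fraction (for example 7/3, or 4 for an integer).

Clipped polygon: [(4,8) (67/4,8) (19,11) (53/3,13) (4,13)]

1. After x ≥ 4: [(4,4) (5,2) (13,3) (19,11) (15,17) (10,20) (4,58/3)]
2. After x ≤ 20: [(4,4) (5,2) (13,3) (19,11) (15,17) (10,20) (4,58/3)]
3. After y ≥ 8: [(4,8) (67/4,8) (19,11) (15,17) (10,20) (4,58/3)]
4. After y ≤ 13: [(4,13) (4,8) (67/4,8) (19,11) (53/3,13)]
5. Canonical ring: [(4,8) (67/4,8) (19,11) (53/3,13) (4,13)]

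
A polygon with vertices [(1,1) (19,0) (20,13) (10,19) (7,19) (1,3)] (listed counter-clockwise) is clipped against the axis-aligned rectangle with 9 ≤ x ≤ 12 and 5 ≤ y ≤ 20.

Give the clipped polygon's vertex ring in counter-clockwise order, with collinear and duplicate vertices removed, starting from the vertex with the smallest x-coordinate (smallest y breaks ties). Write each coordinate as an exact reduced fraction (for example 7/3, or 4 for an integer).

1. After x ≥ 9: [(9,5/9) (19,0) (20,13) (10,19) (9,19)]
2. After x ≤ 12: [(9,5/9) (12,7/18) (12,89/5) (10,19) (9,19)]
3. After y ≥ 5: [(9,5) (12,5) (12,89/5) (10,19) (9,19)]
4. After y ≤ 20: [(9,5) (12,5) (12,89/5) (10,19) (9,19)]
5. Canonical ring: [(9,5) (12,5) (12,89/5) (10,19) (9,19)]

Clipped polygon: [(9,5) (12,5) (12,89/5) (10,19) (9,19)]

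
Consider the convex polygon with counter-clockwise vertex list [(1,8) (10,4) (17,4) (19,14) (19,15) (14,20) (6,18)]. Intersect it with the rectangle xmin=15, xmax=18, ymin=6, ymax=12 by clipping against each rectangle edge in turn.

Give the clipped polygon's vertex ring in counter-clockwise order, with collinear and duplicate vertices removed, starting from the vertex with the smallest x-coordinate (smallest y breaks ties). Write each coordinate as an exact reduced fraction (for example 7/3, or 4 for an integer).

1. After x ≥ 15: [(15,4) (17,4) (19,14) (19,15) (15,19)]
2. After x ≤ 18: [(15,4) (17,4) (18,9) (18,16) (15,19)]
3. After y ≥ 6: [(15,6) (87/5,6) (18,9) (18,16) (15,19)]
4. After y ≤ 12: [(15,12) (15,6) (87/5,6) (18,9) (18,12)]
5. Canonical ring: [(15,6) (87/5,6) (18,9) (18,12) (15,12)]

Clipped polygon: [(15,6) (87/5,6) (18,9) (18,12) (15,12)]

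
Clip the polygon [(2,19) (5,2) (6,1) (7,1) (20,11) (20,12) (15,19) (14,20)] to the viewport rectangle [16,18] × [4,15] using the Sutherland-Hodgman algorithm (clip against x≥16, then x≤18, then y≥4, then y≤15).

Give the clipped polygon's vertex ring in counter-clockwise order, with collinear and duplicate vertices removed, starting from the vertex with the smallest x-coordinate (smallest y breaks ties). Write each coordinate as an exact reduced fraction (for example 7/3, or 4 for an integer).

Clipped polygon: [(16,103/13) (18,123/13) (18,74/5) (125/7,15) (16,15)]

1. After x ≥ 16: [(16,103/13) (20,11) (20,12) (16,88/5)]
2. After x ≤ 18: [(16,103/13) (18,123/13) (18,74/5) (16,88/5)]
3. After y ≥ 4: [(16,103/13) (18,123/13) (18,74/5) (16,88/5)]
4. After y ≤ 15: [(16,15) (16,103/13) (18,123/13) (18,74/5) (125/7,15)]
5. Canonical ring: [(16,103/13) (18,123/13) (18,74/5) (125/7,15) (16,15)]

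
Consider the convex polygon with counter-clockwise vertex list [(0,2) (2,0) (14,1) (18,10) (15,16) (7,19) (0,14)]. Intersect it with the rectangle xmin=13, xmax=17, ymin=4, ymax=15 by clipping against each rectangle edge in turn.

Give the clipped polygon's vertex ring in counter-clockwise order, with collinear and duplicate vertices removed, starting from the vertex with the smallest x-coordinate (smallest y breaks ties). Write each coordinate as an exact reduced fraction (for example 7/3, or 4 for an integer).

1. After x ≥ 13: [(13,11/12) (14,1) (18,10) (15,16) (13,67/4)]
2. After x ≤ 17: [(13,11/12) (14,1) (17,31/4) (17,12) (15,16) (13,67/4)]
3. After y ≥ 4: [(13,4) (46/3,4) (17,31/4) (17,12) (15,16) (13,67/4)]
4. After y ≤ 15: [(13,15) (13,4) (46/3,4) (17,31/4) (17,12) (31/2,15)]
5. Canonical ring: [(13,4) (46/3,4) (17,31/4) (17,12) (31/2,15) (13,15)]

Clipped polygon: [(13,4) (46/3,4) (17,31/4) (17,12) (31/2,15) (13,15)]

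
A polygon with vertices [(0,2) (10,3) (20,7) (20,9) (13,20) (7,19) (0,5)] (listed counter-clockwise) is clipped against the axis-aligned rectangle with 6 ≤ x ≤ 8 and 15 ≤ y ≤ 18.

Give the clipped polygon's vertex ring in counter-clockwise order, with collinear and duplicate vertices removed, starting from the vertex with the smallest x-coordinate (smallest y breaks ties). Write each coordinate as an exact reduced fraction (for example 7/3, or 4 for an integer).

Clipped polygon: [(6,15) (8,15) (8,18) (13/2,18) (6,17)]

1. After x ≥ 6: [(6,13/5) (10,3) (20,7) (20,9) (13,20) (7,19) (6,17)]
2. After x ≤ 8: [(6,13/5) (8,14/5) (8,115/6) (7,19) (6,17)]
3. After y ≥ 15: [(6,15) (8,15) (8,115/6) (7,19) (6,17)]
4. After y ≤ 18: [(6,15) (8,15) (8,18) (13/2,18) (6,17)]
5. Canonical ring: [(6,15) (8,15) (8,18) (13/2,18) (6,17)]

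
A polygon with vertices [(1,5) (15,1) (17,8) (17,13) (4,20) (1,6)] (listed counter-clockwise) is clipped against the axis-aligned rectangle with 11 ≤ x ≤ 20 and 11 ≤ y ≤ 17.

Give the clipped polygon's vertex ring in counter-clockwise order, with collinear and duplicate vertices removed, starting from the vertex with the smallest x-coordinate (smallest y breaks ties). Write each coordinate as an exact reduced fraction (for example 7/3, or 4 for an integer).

Clipped polygon: [(11,11) (17,11) (17,13) (11,211/13)]

1. After x ≥ 11: [(11,15/7) (15,1) (17,8) (17,13) (11,211/13)]
2. After x ≤ 20: [(11,15/7) (15,1) (17,8) (17,13) (11,211/13)]
3. After y ≥ 11: [(11,11) (17,11) (17,13) (11,211/13)]
4. After y ≤ 17: [(11,11) (17,11) (17,13) (11,211/13)]
5. Canonical ring: [(11,11) (17,11) (17,13) (11,211/13)]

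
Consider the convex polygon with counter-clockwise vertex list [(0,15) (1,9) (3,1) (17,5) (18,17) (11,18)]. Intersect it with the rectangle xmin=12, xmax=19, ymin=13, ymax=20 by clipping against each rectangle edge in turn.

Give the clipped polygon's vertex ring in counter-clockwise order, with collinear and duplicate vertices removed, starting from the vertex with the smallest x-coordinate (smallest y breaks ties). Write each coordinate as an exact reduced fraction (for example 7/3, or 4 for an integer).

1. After x ≥ 12: [(12,25/7) (17,5) (18,17) (12,125/7)]
2. After x ≤ 19: [(12,25/7) (17,5) (18,17) (12,125/7)]
3. After y ≥ 13: [(12,13) (53/3,13) (18,17) (12,125/7)]
4. After y ≤ 20: [(12,13) (53/3,13) (18,17) (12,125/7)]
5. Canonical ring: [(12,13) (53/3,13) (18,17) (12,125/7)]

Clipped polygon: [(12,13) (53/3,13) (18,17) (12,125/7)]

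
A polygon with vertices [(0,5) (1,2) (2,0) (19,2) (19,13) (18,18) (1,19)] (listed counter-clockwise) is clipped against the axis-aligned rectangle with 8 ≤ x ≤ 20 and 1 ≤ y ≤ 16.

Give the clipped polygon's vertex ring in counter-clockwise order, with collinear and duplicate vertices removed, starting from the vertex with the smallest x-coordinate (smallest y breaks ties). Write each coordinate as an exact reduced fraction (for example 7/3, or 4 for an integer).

Clipped polygon: [(8,1) (21/2,1) (19,2) (19,13) (92/5,16) (8,16)]

1. After x ≥ 8: [(8,12/17) (19,2) (19,13) (18,18) (8,316/17)]
2. After x ≤ 20: [(8,12/17) (19,2) (19,13) (18,18) (8,316/17)]
3. After y ≥ 1: [(8,1) (21/2,1) (19,2) (19,13) (18,18) (8,316/17)]
4. After y ≤ 16: [(8,16) (8,1) (21/2,1) (19,2) (19,13) (92/5,16)]
5. Canonical ring: [(8,1) (21/2,1) (19,2) (19,13) (92/5,16) (8,16)]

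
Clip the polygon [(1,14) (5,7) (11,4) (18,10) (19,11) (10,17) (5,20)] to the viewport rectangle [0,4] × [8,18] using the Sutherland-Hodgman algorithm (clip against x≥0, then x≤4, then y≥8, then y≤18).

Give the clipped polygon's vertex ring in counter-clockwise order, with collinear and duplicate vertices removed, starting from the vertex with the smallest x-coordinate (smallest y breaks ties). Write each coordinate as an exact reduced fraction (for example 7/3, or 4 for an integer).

1. After x ≥ 0: [(1,14) (5,7) (11,4) (18,10) (19,11) (10,17) (5,20)]
2. After x ≤ 4: [(4,37/2) (1,14) (4,35/4)]
3. After y ≥ 8: [(4,37/2) (1,14) (4,35/4)]
4. After y ≤ 18: [(4,18) (11/3,18) (1,14) (4,35/4)]
5. Canonical ring: [(1,14) (4,35/4) (4,18) (11/3,18)]

Clipped polygon: [(1,14) (4,35/4) (4,18) (11/3,18)]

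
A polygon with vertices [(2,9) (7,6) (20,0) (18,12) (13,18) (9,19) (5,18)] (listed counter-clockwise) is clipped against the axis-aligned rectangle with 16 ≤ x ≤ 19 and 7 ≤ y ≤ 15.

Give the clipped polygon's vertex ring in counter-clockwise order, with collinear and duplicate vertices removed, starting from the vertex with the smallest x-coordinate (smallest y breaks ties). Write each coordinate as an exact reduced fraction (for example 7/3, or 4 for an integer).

Clipped polygon: [(16,7) (113/6,7) (18,12) (16,72/5)]

1. After x ≥ 16: [(16,24/13) (20,0) (18,12) (16,72/5)]
2. After x ≤ 19: [(16,24/13) (19,6/13) (19,6) (18,12) (16,72/5)]
3. After y ≥ 7: [(16,7) (113/6,7) (18,12) (16,72/5)]
4. After y ≤ 15: [(16,7) (113/6,7) (18,12) (16,72/5)]
5. Canonical ring: [(16,7) (113/6,7) (18,12) (16,72/5)]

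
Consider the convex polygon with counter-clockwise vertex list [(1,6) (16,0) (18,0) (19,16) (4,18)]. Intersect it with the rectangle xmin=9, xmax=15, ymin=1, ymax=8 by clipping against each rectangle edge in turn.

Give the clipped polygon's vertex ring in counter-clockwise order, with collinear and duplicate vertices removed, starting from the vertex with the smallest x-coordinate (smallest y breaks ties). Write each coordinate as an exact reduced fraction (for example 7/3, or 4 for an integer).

1. After x ≥ 9: [(9,14/5) (16,0) (18,0) (19,16) (9,52/3)]
2. After x ≤ 15: [(9,14/5) (15,2/5) (15,248/15) (9,52/3)]
3. After y ≥ 1: [(9,14/5) (27/2,1) (15,1) (15,248/15) (9,52/3)]
4. After y ≤ 8: [(9,8) (9,14/5) (27/2,1) (15,1) (15,8)]
5. Canonical ring: [(9,14/5) (27/2,1) (15,1) (15,8) (9,8)]

Clipped polygon: [(9,14/5) (27/2,1) (15,1) (15,8) (9,8)]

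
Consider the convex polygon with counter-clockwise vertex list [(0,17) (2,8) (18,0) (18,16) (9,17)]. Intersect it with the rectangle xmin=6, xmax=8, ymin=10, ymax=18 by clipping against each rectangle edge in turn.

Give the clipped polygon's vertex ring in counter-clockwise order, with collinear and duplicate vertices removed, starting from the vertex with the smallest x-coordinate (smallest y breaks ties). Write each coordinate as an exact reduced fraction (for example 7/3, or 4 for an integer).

1. After x ≥ 6: [(6,17) (6,6) (18,0) (18,16) (9,17)]
2. After x ≤ 8: [(8,17) (6,17) (6,6) (8,5)]
3. After y ≥ 10: [(8,10) (8,17) (6,17) (6,10)]
4. After y ≤ 18: [(8,10) (8,17) (6,17) (6,10)]
5. Canonical ring: [(6,10) (8,10) (8,17) (6,17)]

Clipped polygon: [(6,10) (8,10) (8,17) (6,17)]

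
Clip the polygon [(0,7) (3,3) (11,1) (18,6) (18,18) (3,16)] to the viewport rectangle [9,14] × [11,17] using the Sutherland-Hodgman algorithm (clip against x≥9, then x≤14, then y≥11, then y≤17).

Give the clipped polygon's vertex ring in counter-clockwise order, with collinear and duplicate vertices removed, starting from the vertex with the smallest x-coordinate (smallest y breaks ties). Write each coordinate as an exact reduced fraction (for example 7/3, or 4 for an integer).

1. After x ≥ 9: [(9,3/2) (11,1) (18,6) (18,18) (9,84/5)]
2. After x ≤ 14: [(9,3/2) (11,1) (14,22/7) (14,262/15) (9,84/5)]
3. After y ≥ 11: [(9,11) (14,11) (14,262/15) (9,84/5)]
4. After y ≤ 17: [(9,11) (14,11) (14,17) (21/2,17) (9,84/5)]
5. Canonical ring: [(9,11) (14,11) (14,17) (21/2,17) (9,84/5)]

Clipped polygon: [(9,11) (14,11) (14,17) (21/2,17) (9,84/5)]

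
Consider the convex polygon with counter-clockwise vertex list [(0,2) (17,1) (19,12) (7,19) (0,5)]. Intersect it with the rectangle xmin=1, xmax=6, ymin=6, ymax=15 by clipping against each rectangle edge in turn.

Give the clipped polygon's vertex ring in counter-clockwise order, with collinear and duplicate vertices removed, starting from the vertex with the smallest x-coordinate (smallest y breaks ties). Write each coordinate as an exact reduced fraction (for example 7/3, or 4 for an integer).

Clipped polygon: [(1,6) (6,6) (6,15) (5,15) (1,7)]

1. After x ≥ 1: [(1,33/17) (17,1) (19,12) (7,19) (1,7)]
2. After x ≤ 6: [(1,33/17) (6,28/17) (6,17) (1,7)]
3. After y ≥ 6: [(1,6) (6,6) (6,17) (1,7)]
4. After y ≤ 15: [(1,6) (6,6) (6,15) (5,15) (1,7)]
5. Canonical ring: [(1,6) (6,6) (6,15) (5,15) (1,7)]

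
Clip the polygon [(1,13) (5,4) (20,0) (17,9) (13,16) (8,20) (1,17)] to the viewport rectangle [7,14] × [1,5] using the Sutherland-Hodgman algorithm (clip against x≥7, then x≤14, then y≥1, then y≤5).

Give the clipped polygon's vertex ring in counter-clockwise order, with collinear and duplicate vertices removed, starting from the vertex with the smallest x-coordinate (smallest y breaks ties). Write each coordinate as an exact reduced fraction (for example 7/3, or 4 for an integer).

Clipped polygon: [(7,52/15) (14,8/5) (14,5) (7,5)]

1. After x ≥ 7: [(7,52/15) (20,0) (17,9) (13,16) (8,20) (7,137/7)]
2. After x ≤ 14: [(7,52/15) (14,8/5) (14,57/4) (13,16) (8,20) (7,137/7)]
3. After y ≥ 1: [(7,52/15) (14,8/5) (14,57/4) (13,16) (8,20) (7,137/7)]
4. After y ≤ 5: [(7,5) (7,52/15) (14,8/5) (14,5)]
5. Canonical ring: [(7,52/15) (14,8/5) (14,5) (7,5)]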